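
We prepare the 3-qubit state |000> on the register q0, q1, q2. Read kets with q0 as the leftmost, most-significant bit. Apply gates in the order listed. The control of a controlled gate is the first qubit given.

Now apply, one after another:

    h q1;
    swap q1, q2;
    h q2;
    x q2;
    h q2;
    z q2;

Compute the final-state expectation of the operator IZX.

In the final state, IZX has expectation 1.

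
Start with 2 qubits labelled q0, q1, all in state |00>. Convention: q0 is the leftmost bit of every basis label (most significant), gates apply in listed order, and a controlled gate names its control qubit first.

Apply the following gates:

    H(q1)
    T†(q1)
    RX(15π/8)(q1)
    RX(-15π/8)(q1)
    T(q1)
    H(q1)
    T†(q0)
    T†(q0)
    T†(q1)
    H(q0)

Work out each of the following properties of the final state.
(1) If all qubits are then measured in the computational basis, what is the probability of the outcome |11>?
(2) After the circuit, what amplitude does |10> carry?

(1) A full measurement returns |11> with probability 0.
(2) The amplitude on |10> is sqrt(2)/2.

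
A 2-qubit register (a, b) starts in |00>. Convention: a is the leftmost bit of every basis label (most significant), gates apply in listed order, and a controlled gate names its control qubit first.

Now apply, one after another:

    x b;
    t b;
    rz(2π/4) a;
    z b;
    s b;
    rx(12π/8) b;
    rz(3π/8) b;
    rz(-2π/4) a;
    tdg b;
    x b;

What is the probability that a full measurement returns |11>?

Outcome |11> occurs with probability 0.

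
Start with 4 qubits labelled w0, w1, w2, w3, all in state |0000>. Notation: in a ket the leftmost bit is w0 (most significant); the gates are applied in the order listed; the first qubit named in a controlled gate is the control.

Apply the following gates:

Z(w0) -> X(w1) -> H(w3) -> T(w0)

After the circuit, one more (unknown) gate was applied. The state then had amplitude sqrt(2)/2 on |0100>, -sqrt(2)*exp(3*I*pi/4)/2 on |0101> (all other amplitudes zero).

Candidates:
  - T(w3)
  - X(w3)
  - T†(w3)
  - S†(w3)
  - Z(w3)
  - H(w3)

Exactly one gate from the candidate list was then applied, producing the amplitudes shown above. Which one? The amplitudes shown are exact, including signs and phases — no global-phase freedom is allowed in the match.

It was T†(w3) that produced the state shown.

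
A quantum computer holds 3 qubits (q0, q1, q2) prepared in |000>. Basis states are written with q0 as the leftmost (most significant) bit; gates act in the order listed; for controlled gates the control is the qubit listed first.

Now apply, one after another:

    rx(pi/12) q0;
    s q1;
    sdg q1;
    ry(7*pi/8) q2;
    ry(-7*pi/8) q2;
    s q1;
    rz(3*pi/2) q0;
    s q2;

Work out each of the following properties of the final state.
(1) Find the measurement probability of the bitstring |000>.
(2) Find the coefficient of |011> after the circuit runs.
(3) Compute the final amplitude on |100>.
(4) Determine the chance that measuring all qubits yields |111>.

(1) The probability of measuring |000> is sqrt(2)*cos(7*pi/16)**4/8 + sqrt(3)*sqrt(1/2 - sqrt(2)/4)*sqrt(sqrt(2)/4 + 1/2)*cos(7*pi/16)**4/2 + cos(7*pi/16)**4/2 + sqrt(2)*sin(7*pi/16)**2*cos(7*pi/16)**2/4 + sqrt(3)*sqrt(1/2 - sqrt(2)/4)*sqrt(sqrt(2)/4 + 1/2)*sin(7*pi/16)**2*cos(7*pi/16)**2 + sin(7*pi/16)**2*cos(7*pi/16)**2 + sqrt(2)*sin(7*pi/16)**4/8 + sqrt(3)*sqrt(1/2 - sqrt(2)/4)*sqrt(sqrt(2)/4 + 1/2)*sin(7*pi/16)**4/2 + sin(7*pi/16)**4/2. Key observation: gates 3-6 undo each other exactly, leaving only the rest of the circuit to track.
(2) The amplitude on |011> is 0.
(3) |100> carries amplitude sqrt(3)*I*sqrt(1/2 - sqrt(2)/4)*exp(3*I*pi/4)*sin(7*pi/16)**2/2 + sqrt(3)*I*sqrt(1/2 - sqrt(2)/4)*exp(3*I*pi/4)*cos(7*pi/16)**2/2 - I*sqrt(sqrt(2)/4 + 1/2)*exp(3*I*pi/4)*cos(7*pi/16)**2/2 - I*sqrt(sqrt(2)/4 + 1/2)*exp(3*I*pi/4)*sin(7*pi/16)**2/2 in the final state.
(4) Outcome |111> occurs with probability 0.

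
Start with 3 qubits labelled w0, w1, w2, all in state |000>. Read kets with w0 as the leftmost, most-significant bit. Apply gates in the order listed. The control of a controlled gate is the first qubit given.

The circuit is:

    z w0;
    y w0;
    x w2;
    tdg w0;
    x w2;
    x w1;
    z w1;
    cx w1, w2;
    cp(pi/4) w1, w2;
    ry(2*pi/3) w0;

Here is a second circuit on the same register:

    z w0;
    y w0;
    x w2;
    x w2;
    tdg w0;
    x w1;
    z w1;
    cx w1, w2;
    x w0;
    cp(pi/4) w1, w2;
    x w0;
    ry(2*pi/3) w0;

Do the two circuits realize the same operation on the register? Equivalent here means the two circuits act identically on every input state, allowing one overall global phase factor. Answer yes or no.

Yes: on every input state the two circuits agree up to one overall phase factor.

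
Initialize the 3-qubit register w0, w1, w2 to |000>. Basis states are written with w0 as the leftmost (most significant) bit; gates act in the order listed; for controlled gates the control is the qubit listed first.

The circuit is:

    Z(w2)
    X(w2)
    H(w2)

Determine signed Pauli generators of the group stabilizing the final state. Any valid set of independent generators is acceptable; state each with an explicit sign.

One valid set of independent stabilizer generators is -IIX, +ZII, +IZI (any independent generating set of the same group is equally correct).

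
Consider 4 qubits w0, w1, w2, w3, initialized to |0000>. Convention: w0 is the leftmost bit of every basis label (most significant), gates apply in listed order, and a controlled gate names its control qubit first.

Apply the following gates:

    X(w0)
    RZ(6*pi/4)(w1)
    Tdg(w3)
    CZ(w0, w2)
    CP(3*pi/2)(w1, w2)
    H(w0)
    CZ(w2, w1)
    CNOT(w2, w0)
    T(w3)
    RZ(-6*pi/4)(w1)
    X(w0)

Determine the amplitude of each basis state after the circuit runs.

The resulting statevector has amplitude -sqrt(2)/2 on |0000>, sqrt(2)/2 on |1000>, and 0 on every other basis state.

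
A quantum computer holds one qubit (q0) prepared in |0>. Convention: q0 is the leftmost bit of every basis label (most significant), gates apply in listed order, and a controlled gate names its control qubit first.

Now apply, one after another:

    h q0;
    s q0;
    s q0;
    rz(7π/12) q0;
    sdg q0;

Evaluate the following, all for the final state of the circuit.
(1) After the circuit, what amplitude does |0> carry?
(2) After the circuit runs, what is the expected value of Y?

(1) |0> carries amplitude -sqrt(2)*exp(17*I*pi/24)/2 in the final state.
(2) In the final state, Y has expectation -sqrt(6)/4 + sqrt(2)/4.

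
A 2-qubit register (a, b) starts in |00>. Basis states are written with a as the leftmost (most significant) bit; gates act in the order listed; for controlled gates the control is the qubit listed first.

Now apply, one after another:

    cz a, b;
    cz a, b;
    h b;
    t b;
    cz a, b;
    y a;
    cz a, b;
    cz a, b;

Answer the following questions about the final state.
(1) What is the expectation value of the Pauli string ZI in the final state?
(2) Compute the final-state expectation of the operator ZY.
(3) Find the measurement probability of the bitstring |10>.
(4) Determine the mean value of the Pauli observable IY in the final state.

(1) The expectation value of ZI is -1.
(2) The expectation value of ZY is -sqrt(2)/2.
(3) Outcome |10> occurs with probability 1/2.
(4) In the final state, IY has expectation sqrt(2)/2.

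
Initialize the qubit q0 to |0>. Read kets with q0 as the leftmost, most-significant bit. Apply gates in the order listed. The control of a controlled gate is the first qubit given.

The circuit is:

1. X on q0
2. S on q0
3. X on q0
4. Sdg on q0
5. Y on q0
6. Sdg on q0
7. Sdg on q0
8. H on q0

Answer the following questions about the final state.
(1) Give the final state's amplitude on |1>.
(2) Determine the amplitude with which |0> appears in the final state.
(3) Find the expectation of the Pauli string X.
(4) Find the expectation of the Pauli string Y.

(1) The amplitude on |1> is -sqrt(2)/2.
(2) |0> carries amplitude sqrt(2)/2 in the final state.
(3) The observable X averages to -1.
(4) The expectation value of Y is 0.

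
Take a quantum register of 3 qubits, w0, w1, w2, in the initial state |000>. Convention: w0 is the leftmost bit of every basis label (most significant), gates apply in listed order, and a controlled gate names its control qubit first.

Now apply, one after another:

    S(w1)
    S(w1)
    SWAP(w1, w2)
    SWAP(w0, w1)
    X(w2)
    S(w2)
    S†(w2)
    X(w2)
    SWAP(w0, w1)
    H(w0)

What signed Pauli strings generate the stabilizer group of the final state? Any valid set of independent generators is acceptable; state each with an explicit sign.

One valid set of independent stabilizer generators is +XII, +IZI, +IIZ (any independent generating set of the same group is equally correct). Key observation: the block from step 4 through step 9 cancels to the identity and can be dropped.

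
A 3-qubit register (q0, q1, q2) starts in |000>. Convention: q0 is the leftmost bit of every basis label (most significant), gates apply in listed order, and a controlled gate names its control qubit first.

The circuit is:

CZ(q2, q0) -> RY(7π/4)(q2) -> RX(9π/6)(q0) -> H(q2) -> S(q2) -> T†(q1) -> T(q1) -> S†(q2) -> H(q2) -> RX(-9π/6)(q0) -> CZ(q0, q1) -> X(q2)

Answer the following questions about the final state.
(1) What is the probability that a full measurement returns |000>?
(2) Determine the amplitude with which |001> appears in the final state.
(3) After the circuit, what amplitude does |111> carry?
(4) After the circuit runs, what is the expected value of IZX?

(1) Outcome |000> occurs with probability 1/2 - sqrt(2)/4. Key observation: steps 3-10 multiply out to the identity, so the circuit reduces to the remaining gates.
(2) |001> carries amplitude -sqrt(sqrt(2) + 2)/2 in the final state.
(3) |111> carries amplitude 0 in the final state.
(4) The observable IZX averages to -sqrt(2)/2.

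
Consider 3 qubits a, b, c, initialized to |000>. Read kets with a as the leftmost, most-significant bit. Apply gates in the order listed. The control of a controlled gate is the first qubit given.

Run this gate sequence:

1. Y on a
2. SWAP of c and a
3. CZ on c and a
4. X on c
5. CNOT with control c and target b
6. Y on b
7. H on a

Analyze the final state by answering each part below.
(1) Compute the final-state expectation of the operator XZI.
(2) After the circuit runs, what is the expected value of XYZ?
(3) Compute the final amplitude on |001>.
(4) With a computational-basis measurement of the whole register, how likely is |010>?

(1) The expectation value of XZI is -1.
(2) The observable XYZ averages to 0.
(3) The amplitude on |001> is 0.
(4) Outcome |010> occurs with probability 1/2.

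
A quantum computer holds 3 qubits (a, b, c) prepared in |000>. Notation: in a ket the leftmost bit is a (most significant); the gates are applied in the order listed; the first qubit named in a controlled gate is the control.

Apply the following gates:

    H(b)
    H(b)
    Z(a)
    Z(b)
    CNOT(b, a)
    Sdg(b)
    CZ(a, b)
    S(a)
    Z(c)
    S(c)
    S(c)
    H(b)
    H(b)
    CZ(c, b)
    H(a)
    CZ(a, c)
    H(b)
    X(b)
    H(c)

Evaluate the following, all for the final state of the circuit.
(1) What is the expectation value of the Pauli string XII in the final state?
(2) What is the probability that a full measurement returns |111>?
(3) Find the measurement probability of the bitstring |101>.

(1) The expectation value of XII is 1. Key observation: gates 1-2 undo each other exactly, leaving only the rest of the circuit to track.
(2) The probability of measuring |111> is 1/8.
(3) The probability of measuring |101> is 1/8.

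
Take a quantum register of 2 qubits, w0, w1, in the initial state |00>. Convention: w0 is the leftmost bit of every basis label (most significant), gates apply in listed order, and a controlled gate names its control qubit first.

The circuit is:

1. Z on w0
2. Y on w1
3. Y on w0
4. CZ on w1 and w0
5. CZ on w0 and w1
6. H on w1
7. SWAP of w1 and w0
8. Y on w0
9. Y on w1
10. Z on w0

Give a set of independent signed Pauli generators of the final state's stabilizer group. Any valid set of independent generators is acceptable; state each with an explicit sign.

One valid set of independent stabilizer generators is -XI, +IZ (any independent generating set of the same group is equally correct).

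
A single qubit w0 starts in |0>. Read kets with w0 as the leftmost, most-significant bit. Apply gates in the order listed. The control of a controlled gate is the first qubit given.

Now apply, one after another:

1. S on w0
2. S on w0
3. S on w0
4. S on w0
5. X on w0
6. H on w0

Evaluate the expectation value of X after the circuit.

The observable X averages to -1.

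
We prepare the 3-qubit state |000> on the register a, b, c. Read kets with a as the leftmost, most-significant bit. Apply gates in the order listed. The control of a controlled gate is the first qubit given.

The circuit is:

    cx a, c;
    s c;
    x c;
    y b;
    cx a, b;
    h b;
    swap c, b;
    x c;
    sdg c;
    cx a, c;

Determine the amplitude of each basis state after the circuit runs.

The final amplitudes are -sqrt(2)*I/2 on |010>, sqrt(2)/2 on |011>, and 0 on every other basis state.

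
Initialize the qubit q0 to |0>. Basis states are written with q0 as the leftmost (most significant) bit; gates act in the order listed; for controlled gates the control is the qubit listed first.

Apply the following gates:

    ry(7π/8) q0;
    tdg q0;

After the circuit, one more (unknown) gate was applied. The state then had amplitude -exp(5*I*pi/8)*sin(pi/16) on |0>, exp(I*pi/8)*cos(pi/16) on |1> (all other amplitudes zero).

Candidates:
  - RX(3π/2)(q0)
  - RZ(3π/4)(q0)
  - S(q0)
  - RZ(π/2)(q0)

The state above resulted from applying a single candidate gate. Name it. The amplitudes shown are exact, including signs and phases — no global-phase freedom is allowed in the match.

The applied gate was RZ(3π/4)(q0).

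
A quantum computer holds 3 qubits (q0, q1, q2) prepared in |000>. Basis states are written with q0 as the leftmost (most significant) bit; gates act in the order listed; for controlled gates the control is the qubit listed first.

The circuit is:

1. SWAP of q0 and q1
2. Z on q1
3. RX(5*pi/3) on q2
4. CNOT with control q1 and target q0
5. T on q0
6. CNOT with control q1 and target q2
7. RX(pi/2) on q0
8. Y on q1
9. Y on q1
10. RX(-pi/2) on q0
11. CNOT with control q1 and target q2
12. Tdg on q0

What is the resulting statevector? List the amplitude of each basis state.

After the circuit, the state carries amplitude -sqrt(3)/2 on |000>, -I/2 on |001>, and 0 on every other basis state. Key observation: gates 5-12 undo each other exactly, leaving only the rest of the circuit to track.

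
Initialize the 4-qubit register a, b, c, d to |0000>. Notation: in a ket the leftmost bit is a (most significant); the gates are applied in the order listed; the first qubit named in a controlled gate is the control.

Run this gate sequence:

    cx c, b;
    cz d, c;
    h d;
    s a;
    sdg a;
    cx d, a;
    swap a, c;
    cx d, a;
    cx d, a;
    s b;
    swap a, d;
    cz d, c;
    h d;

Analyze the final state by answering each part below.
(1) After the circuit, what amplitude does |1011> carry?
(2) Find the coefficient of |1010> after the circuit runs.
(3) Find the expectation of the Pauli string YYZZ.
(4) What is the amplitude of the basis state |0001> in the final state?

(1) The amplitude on |1011> is 1/2. Key observation: steps 8-9 multiply out to the identity, so the circuit reduces to the remaining gates.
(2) The final state's coefficient on |1010> equals 1/2.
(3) In the final state, YYZZ has expectation 0.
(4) |0001> carries amplitude 1/2 in the final state.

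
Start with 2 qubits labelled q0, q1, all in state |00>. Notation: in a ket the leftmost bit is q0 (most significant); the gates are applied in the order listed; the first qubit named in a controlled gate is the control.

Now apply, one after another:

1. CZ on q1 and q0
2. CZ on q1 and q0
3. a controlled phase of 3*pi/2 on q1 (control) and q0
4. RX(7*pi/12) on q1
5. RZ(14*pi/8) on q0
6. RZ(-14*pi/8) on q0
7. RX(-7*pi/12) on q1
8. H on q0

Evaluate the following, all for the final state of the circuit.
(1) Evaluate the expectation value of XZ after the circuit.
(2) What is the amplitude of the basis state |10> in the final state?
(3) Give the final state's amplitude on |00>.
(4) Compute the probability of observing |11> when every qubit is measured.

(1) The observable XZ averages to 1. Key observation: the block from step 4 through step 7 cancels to the identity and can be dropped.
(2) The amplitude on |10> is sqrt(2)/2.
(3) The final state's coefficient on |00> equals sqrt(2)/2.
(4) A full measurement returns |11> with probability 0.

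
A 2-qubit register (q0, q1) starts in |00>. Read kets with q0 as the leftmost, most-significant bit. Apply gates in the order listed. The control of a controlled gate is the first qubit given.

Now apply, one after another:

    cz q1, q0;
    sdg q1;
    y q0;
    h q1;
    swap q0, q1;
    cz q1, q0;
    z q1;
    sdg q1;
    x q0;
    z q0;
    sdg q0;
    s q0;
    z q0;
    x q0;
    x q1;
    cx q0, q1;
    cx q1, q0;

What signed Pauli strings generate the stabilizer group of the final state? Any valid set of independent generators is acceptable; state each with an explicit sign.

The stabilizer group can be generated by -IX, +ZI, among other valid generating sets.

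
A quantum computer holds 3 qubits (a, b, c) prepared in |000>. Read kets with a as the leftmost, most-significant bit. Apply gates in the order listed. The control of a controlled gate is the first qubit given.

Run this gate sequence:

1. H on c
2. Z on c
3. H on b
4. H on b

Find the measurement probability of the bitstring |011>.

Outcome |011> occurs with probability 0.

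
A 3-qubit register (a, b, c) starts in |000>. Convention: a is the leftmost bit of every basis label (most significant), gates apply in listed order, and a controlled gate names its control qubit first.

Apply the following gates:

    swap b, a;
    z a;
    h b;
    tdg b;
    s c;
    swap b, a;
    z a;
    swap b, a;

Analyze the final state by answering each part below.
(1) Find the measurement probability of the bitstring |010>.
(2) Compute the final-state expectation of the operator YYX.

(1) Outcome |010> occurs with probability 1/2.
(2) The expectation value of YYX is 0.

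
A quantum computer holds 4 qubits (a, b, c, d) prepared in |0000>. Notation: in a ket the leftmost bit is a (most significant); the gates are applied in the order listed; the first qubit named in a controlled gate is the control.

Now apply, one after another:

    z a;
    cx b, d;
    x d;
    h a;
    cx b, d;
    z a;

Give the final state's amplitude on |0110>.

|0110> carries amplitude 0 in the final state.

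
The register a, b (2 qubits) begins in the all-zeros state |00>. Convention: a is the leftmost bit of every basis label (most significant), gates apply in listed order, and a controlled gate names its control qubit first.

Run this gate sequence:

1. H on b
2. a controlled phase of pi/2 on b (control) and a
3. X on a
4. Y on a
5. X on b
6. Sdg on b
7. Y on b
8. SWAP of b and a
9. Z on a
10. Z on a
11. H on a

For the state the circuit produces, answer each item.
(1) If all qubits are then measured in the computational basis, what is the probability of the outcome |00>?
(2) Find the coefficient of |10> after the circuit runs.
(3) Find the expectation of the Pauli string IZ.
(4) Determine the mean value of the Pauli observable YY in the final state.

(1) The probability of measuring |00> is 1/2.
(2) The amplitude on |10> is -1/2 + I/2.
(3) The expectation value of IZ is 1.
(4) The expectation value of YY is 0.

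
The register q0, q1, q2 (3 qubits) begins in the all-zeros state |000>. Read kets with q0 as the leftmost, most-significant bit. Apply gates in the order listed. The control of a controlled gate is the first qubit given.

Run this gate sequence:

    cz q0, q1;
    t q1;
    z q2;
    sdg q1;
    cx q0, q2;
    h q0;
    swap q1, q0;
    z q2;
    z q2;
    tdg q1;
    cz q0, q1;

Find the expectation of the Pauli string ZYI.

In the final state, ZYI has expectation -sqrt(2)/2.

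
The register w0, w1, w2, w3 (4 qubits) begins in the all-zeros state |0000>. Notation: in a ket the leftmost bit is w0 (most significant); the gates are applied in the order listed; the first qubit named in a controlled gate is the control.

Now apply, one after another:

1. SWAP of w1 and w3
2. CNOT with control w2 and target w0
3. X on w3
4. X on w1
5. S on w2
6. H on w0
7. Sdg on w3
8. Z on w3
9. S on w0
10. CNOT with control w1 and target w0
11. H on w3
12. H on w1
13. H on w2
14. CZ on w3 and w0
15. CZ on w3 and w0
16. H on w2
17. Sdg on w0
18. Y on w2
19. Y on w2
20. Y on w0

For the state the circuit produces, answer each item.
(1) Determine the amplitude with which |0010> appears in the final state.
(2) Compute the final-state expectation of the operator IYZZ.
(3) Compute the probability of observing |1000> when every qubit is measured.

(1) The amplitude on |0010> is 0. Key observation: steps 13-16 multiply out to the identity, so the circuit reduces to the remaining gates.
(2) The expectation value of IYZZ is 0.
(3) Outcome |1000> occurs with probability 1/8.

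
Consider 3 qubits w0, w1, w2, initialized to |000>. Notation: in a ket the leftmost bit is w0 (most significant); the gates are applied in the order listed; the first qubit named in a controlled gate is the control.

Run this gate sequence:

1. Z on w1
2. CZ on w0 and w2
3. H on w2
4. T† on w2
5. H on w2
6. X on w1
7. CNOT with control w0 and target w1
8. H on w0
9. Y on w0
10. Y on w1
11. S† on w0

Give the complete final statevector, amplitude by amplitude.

The final amplitudes are sqrt(2)*(-1 + exp(3*I*pi/4))/4 on |000>, sqrt(2)*(-1 - exp(3*I*pi/4))/4 on |001>, 0 on |010>, 0 on |011>, sqrt(2)*(-I - exp(I*pi/4))/4 on |100>, sqrt(2)*(-I + exp(I*pi/4))/4 on |101>, 0 on |110>, 0 on |111>.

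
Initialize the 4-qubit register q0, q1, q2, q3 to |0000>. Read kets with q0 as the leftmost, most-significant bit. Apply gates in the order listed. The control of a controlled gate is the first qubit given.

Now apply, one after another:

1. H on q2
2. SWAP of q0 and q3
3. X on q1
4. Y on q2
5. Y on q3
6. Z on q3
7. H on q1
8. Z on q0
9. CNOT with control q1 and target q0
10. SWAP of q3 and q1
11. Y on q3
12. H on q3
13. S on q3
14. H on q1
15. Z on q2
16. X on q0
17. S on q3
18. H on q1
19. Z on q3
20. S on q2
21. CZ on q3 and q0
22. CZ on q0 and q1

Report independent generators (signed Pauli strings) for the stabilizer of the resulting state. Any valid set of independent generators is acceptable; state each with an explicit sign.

One valid set of independent stabilizer generators is -XIII, +IIYI, +IIIX, -IZII (any independent generating set of the same group is equally correct).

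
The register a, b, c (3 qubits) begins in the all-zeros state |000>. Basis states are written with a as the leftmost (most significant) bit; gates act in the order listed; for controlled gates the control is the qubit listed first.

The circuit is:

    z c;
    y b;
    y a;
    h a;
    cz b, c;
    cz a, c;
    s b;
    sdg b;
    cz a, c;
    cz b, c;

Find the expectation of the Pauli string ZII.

The observable ZII averages to 0. Key observation: the block from step 5 through step 10 cancels to the identity and can be dropped.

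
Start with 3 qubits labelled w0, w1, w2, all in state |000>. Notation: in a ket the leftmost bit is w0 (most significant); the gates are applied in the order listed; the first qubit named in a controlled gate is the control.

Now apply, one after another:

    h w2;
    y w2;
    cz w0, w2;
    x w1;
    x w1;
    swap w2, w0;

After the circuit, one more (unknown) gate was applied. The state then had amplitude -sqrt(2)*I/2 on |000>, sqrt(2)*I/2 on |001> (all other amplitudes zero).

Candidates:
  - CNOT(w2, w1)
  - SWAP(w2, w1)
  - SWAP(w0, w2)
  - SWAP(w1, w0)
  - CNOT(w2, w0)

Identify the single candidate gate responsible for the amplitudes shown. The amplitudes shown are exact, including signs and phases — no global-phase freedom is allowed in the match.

The unique candidate consistent with the amplitudes is SWAP(w0, w2). Key observation: the block from step 4 through step 5 cancels to the identity and can be dropped.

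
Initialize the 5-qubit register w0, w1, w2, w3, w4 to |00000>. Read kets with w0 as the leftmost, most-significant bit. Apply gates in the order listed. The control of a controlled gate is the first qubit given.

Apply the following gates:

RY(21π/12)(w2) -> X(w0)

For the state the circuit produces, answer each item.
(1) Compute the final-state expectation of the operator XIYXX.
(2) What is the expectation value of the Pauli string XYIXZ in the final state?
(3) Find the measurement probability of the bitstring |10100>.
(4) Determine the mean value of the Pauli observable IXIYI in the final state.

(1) The observable XIYXX averages to 0.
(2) In the final state, XYIXZ has expectation 0.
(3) The probability of measuring |10100> is 1/2 - sqrt(2)/4.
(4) In the final state, IXIYI has expectation 0.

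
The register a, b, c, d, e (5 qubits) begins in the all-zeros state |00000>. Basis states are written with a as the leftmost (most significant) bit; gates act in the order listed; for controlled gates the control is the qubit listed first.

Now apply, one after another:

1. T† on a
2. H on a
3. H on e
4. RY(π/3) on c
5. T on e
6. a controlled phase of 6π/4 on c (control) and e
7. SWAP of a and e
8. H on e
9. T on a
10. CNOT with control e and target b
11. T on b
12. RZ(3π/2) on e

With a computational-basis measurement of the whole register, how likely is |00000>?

The probability of measuring |00000> is 3/8.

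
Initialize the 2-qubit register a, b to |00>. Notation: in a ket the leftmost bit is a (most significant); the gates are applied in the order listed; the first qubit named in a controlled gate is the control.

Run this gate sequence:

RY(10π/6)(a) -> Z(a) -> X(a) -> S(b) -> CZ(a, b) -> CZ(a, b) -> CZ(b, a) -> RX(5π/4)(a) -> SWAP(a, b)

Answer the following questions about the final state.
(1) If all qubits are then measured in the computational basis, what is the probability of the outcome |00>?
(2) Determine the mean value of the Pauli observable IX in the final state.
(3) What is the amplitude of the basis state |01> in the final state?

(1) The probability of measuring |00> is sqrt(2)/8 + 1/2.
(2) In the final state, IX has expectation sqrt(3)/2.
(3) |01> carries amplitude sqrt(6 - 3*sqrt(2))/4 + I*sqrt(sqrt(2) + 2)/4 in the final state.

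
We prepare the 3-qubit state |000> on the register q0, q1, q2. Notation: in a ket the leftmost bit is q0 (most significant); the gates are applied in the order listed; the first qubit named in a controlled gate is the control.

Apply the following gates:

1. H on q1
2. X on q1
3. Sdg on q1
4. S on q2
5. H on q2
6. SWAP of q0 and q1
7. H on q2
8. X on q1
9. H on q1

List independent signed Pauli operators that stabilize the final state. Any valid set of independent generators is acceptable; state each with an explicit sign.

The stabilizer group can be generated by -YII, -IXI, +IIZ, among other valid generating sets.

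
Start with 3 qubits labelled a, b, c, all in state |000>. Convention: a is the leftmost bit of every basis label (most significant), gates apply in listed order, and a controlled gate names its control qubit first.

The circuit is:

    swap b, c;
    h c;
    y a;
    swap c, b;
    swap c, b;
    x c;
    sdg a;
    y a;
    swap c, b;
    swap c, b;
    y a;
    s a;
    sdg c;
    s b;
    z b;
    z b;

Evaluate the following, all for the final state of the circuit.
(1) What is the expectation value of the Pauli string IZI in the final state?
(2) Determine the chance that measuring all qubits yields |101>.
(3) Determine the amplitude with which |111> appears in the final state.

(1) The observable IZI averages to 1. Key observation: the block from step 7 through step 12 cancels to the identity and can be dropped.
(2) Outcome |101> occurs with probability 1/2.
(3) The amplitude on |111> is 0.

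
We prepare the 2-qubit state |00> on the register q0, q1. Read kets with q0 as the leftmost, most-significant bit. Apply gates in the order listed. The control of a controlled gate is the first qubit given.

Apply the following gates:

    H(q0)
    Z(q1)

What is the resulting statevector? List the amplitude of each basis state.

After the circuit, the state carries amplitude sqrt(2)/2 on |00>, 0 on |01>, sqrt(2)/2 on |10>, 0 on |11>.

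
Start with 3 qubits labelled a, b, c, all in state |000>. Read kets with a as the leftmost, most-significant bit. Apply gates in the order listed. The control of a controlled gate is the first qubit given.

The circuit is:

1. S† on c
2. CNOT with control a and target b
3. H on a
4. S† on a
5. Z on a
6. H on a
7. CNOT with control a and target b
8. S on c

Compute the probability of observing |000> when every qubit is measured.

A full measurement returns |000> with probability 1/2.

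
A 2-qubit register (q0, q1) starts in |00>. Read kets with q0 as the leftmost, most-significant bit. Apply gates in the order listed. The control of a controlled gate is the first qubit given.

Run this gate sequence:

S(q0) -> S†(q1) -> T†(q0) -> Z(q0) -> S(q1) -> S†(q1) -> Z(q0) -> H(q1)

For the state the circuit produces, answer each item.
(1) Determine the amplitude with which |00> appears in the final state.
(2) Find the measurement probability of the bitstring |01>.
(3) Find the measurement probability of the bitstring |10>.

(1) The final state's coefficient on |00> equals sqrt(2)/2. Key observation: gates 4-7 undo each other exactly, leaving only the rest of the circuit to track.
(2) Outcome |01> occurs with probability 1/2.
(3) The probability of measuring |10> is 0.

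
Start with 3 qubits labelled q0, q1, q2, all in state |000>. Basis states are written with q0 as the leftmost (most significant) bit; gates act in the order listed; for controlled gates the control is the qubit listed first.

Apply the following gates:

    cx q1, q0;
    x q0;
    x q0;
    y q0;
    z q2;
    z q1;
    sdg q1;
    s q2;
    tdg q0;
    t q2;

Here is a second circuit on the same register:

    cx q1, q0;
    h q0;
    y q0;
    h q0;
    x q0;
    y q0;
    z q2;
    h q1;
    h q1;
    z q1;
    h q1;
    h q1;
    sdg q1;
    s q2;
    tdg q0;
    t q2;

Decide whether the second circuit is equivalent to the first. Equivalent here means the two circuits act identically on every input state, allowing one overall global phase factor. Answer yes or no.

No — the two circuits implement different unitaries, even allowing a global phase.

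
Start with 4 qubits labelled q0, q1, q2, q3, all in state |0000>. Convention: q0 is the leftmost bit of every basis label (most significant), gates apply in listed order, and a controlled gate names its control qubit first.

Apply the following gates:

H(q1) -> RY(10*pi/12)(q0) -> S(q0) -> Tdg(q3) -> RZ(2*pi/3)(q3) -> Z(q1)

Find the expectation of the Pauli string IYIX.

The expectation value of IYIX is 0.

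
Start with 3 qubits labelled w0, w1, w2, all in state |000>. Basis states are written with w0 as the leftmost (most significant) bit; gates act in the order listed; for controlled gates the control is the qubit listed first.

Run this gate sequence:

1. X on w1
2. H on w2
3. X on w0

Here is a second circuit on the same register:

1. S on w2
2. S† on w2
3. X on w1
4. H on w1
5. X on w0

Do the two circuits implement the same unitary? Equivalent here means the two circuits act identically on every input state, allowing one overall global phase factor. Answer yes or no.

No: there is an input state on which the two circuits produce genuinely different outputs (not merely differing by a phase).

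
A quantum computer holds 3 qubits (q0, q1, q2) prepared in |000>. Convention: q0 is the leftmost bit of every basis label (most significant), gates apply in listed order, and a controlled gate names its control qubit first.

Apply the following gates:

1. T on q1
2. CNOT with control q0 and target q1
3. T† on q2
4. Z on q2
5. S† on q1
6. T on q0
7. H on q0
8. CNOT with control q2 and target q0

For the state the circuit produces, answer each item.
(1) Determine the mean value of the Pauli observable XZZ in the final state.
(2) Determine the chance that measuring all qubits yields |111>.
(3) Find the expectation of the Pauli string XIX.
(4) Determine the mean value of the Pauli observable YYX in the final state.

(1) In the final state, XZZ has expectation 1.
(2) Outcome |111> occurs with probability 0.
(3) The observable XIX averages to 0.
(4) The expectation value of YYX is 0.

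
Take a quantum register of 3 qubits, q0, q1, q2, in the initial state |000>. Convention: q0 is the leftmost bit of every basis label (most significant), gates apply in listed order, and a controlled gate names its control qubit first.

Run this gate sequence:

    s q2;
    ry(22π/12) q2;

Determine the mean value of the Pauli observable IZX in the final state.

The observable IZX averages to -1/2.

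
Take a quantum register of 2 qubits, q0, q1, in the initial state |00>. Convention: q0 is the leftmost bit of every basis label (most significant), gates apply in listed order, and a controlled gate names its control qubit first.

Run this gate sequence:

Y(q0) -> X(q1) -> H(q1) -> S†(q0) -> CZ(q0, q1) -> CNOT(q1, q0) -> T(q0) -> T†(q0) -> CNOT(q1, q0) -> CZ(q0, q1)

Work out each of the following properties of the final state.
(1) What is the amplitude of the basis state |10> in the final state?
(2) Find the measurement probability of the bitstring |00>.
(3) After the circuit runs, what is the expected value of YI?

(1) The amplitude on |10> is sqrt(2)/2. Key observation: the block from step 5 through step 10 cancels to the identity and can be dropped.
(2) Outcome |00> occurs with probability 0.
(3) The observable YI averages to 0.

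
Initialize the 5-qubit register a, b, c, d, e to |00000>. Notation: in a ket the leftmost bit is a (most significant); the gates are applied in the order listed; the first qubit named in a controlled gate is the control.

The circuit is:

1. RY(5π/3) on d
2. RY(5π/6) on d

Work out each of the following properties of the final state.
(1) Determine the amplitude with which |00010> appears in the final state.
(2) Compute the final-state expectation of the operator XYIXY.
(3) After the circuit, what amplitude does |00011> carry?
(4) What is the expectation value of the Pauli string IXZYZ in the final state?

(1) The final state's coefficient on |00010> equals -sqrt(2)/2.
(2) The expectation value of XYIXY is 0.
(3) |00011> carries amplitude 0 in the final state.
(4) The expectation value of IXZYZ is 0.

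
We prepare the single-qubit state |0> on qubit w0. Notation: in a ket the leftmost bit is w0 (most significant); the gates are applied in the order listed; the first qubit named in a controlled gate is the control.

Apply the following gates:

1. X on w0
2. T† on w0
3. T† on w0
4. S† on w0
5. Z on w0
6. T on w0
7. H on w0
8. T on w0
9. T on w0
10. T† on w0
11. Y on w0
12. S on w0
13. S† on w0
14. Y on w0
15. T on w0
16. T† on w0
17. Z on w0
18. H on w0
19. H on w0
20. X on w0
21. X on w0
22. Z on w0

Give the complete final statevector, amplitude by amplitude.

The final amplitudes are sqrt(2)*exp(I*pi/4)/2 on |0>, -sqrt(2)*I/2 on |1>. Key observation: the block from step 10 through step 15 cancels to the identity and can be dropped.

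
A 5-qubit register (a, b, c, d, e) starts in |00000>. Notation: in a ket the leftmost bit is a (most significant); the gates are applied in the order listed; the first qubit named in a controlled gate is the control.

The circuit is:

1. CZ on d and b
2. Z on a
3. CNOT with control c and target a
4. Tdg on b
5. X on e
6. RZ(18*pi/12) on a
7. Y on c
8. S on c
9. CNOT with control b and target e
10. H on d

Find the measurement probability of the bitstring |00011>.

A full measurement returns |00011> with probability 0.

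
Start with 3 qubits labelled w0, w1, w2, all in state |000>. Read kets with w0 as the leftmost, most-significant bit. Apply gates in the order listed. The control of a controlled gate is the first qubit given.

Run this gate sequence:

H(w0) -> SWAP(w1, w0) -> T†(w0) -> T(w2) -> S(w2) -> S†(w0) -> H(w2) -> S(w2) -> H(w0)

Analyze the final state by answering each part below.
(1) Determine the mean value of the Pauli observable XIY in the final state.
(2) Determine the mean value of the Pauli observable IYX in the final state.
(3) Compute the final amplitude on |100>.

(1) The observable XIY averages to 1.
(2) In the final state, IYX has expectation 0.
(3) The amplitude on |100> is sqrt(2)/4.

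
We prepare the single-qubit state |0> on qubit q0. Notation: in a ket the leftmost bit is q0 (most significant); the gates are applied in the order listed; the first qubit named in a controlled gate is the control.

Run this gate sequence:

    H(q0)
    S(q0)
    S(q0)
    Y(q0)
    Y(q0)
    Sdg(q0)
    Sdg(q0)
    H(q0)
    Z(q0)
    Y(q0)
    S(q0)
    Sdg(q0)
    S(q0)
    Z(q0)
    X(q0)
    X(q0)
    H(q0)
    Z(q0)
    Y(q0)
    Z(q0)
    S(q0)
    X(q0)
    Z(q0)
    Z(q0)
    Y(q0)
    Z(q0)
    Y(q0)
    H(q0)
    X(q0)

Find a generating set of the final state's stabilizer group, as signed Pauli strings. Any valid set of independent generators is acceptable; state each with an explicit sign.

The final state is stabilized by the group generated by +Y; other independent generating sets are equally valid. Key observation: the block from step 1 through step 8 cancels to the identity and can be dropped.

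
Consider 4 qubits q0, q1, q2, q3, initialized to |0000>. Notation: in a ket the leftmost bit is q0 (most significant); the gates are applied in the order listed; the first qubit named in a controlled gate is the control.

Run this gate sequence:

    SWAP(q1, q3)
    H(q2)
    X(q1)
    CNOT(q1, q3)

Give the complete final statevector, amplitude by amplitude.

After the circuit, the state carries amplitude sqrt(2)/2 on |0101>, sqrt(2)/2 on |0111>, and 0 on every other basis state.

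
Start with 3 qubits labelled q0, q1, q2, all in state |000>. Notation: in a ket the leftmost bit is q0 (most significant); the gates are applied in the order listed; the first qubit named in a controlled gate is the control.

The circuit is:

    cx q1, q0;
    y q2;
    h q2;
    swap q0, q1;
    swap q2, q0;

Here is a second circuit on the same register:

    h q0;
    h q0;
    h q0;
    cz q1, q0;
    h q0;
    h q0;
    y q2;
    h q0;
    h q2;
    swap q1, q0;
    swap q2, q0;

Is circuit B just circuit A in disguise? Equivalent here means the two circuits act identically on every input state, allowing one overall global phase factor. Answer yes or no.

Yes, they are equivalent — the unitaries differ by at most a global phase.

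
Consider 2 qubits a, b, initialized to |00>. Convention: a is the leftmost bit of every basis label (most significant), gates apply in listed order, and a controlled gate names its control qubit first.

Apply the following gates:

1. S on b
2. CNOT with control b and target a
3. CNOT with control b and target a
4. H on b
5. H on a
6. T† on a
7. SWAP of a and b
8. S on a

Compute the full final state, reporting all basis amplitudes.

The resulting statevector has amplitude 1/2 on |00>, -exp(3*I*pi/4)/2 on |01>, I/2 on |10>, exp(I*pi/4)/2 on |11>. Key observation: steps 2-3 multiply out to the identity, so the circuit reduces to the remaining gates.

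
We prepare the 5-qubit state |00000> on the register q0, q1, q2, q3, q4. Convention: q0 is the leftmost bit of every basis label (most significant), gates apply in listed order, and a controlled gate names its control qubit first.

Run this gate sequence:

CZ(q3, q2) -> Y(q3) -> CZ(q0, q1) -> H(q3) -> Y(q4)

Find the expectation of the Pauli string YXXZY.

The expectation value of YXXZY is 0.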